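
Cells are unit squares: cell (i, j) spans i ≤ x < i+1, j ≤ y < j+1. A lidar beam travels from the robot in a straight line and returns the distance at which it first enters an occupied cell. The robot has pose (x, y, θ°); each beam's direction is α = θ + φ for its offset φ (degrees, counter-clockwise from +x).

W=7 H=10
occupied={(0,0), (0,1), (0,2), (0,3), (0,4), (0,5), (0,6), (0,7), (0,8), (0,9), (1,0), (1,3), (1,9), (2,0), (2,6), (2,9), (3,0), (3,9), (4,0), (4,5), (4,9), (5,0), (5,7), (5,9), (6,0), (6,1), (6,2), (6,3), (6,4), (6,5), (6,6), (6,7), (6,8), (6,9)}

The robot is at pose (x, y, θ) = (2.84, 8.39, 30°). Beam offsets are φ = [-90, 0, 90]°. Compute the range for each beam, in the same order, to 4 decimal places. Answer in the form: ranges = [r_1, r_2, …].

ranges = [2.7597, 1.2200, 0.7044]

beam 1: φ=-90°, α=300°
  d=(0.5000,-0.8660)  start (2,8)  tX=0.3200 tY=0.4503  stride 1/|dx|=2.0000 1/|dy|=1.1547
    cross x-line → (3,8), t=0.3200
    cross y-line → (3,7), t=0.4503
    cross y-line → (3,6), t=1.6050
    cross x-line → (4,6), t=2.3200
    cross y-line → (4,5), t=2.7597 (wall)
  → r_1 = 2.7597
beam 2: φ=0°, α=30°
  d=(0.8660,0.5000)  start (2,8)  tX=0.1848 tY=1.2200  stride 1/|dx|=1.1547 1/|dy|=2.0000
    cross x-line → (3,8), t=0.1848
    cross y-line → (3,9), t=1.2200 (wall)
  → r_2 = 1.2200
beam 3: φ=90°, α=120°
  d=(-0.5000,0.8660)  start (2,8)  tX=1.6800 tY=0.7044  stride 1/|dx|=2.0000 1/|dy|=1.1547
    cross y-line → (2,9), t=0.7044 (wall)
  → r_3 = 0.7044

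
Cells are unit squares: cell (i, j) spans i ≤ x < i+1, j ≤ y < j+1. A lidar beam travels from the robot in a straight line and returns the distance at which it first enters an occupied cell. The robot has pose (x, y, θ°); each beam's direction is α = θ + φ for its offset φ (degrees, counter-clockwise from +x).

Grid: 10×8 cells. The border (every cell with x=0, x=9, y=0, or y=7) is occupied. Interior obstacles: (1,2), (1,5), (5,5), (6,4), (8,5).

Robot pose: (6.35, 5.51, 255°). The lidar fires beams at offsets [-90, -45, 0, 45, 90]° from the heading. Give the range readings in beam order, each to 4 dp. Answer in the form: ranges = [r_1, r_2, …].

ranges = [0.3623, 0.4041, 0.5280, 0.5889, 1.7082]

beam 1: φ=-90°, α=165°
  dir = (cos 165°, sin 165°) = (-0.9659, 0.2588); from cell (6,5)
  next x-line at t=0.3623, next y-line at t=1.8932; Δt_x=1.0353, Δt_y=3.8637
    x: enter (5,5) at t=0.3623 ← occupied
  → r_1 = 0.3623
beam 2: φ=-45°, α=210°
  dir = (cos 210°, sin 210°) = (-0.8660, -0.5000); from cell (6,5)
  next x-line at t=0.4041, next y-line at t=1.0200; Δt_x=1.1547, Δt_y=2.0000
    x: enter (5,5) at t=0.4041 ← occupied
  → r_2 = 0.4041
beam 3: φ=0°, α=255°
  dir = (cos 255°, sin 255°) = (-0.2588, -0.9659); from cell (6,5)
  next x-line at t=1.3523, next y-line at t=0.5280; Δt_x=3.8637, Δt_y=1.0353
    y: enter (6,4) at t=0.5280 ← occupied
  → r_3 = 0.5280
beam 4: φ=45°, α=300°
  dir = (cos 300°, sin 300°) = (0.5000, -0.8660); from cell (6,5)
  next x-line at t=1.3000, next y-line at t=0.5889; Δt_x=2.0000, Δt_y=1.1547
    y: enter (6,4) at t=0.5889 ← occupied
  → r_4 = 0.5889
beam 5: φ=90°, α=345°
  dir = (cos 345°, sin 345°) = (0.9659, -0.2588); from cell (6,5)
  next x-line at t=0.6729, next y-line at t=1.9705; Δt_x=1.0353, Δt_y=3.8637
    x: enter (7,5) at t=0.6729
    x: enter (8,5) at t=1.7082 ← occupied
  → r_5 = 1.7082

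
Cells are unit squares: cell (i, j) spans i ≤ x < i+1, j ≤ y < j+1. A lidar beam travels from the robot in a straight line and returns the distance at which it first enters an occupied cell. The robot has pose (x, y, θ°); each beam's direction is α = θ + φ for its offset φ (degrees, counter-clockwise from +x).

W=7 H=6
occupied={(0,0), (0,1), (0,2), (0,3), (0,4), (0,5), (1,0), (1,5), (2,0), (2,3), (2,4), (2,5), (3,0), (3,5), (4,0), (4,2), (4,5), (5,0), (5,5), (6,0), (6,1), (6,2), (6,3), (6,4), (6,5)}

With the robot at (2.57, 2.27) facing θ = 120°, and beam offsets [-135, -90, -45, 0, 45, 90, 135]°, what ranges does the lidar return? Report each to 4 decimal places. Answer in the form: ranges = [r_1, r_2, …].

ranges = [3.5510, 3.9606, 0.7558, 0.8429, 1.6254, 1.8129, 1.3148]

beam 1: φ=-135°, α=345°
  dir = (cos 345°, sin 345°) = (0.9659, -0.2588); from cell (2,2)
  next x-line at t=0.4452, next y-line at t=1.0432; Δt_x=1.0353, Δt_y=3.8637
    x: enter (3,2) at t=0.4452
    y: enter (3,1) at t=1.0432
    x: enter (4,1) at t=1.4804
    x: enter (5,1) at t=2.5157
    x: enter (6,1) at t=3.5510 ← occupied
  → r_1 = 3.5510
beam 2: φ=-90°, α=30°
  dir = (cos 30°, sin 30°) = (0.8660, 0.5000); from cell (2,2)
  next x-line at t=0.4965, next y-line at t=1.4600; Δt_x=1.1547, Δt_y=2.0000
    x: enter (3,2) at t=0.4965
    y: enter (3,3) at t=1.4600
    x: enter (4,3) at t=1.6512
    x: enter (5,3) at t=2.8059
    y: enter (5,4) at t=3.4600
    x: enter (6,4) at t=3.9606 ← occupied
  → r_2 = 3.9606
beam 3: φ=-45°, α=75°
  dir = (cos 75°, sin 75°) = (0.2588, 0.9659); from cell (2,2)
  next x-line at t=1.6614, next y-line at t=0.7558; Δt_x=3.8637, Δt_y=1.0353
    y: enter (2,3) at t=0.7558 ← occupied
  → r_3 = 0.7558
beam 4: φ=0°, α=120°
  dir = (cos 120°, sin 120°) = (-0.5000, 0.8660); from cell (2,2)
  next x-line at t=1.1400, next y-line at t=0.8429; Δt_x=2.0000, Δt_y=1.1547
    y: enter (2,3) at t=0.8429 ← occupied
  → r_4 = 0.8429
beam 5: φ=45°, α=165°
  dir = (cos 165°, sin 165°) = (-0.9659, 0.2588); from cell (2,2)
  next x-line at t=0.5901, next y-line at t=2.8205; Δt_x=1.0353, Δt_y=3.8637
    x: enter (1,2) at t=0.5901
    x: enter (0,2) at t=1.6254 ← occupied
  → r_5 = 1.6254
beam 6: φ=90°, α=210°
  dir = (cos 210°, sin 210°) = (-0.8660, -0.5000); from cell (2,2)
  next x-line at t=0.6582, next y-line at t=0.5400; Δt_x=1.1547, Δt_y=2.0000
    y: enter (2,1) at t=0.5400
    x: enter (1,1) at t=0.6582
    x: enter (0,1) at t=1.8129 ← occupied
  → r_6 = 1.8129
beam 7: φ=135°, α=255°
  dir = (cos 255°, sin 255°) = (-0.2588, -0.9659); from cell (2,2)
  next x-line at t=2.2023, next y-line at t=0.2795; Δt_x=3.8637, Δt_y=1.0353
    y: enter (2,1) at t=0.2795
    y: enter (2,0) at t=1.3148 ← occupied
  → r_7 = 1.3148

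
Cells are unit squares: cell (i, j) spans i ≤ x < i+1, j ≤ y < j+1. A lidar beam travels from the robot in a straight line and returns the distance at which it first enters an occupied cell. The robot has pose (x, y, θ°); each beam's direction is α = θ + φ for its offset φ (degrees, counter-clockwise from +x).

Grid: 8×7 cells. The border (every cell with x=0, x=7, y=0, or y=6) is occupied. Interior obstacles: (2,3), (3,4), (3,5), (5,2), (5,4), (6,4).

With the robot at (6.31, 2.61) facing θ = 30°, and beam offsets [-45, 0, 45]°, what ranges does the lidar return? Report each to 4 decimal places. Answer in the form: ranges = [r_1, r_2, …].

ranges = [0.7143, 0.7967, 1.4390]

beam 1: φ=-45°, α=345°
  d=(0.9659,-0.2588)  start (6,2)  tX=0.7143 tY=2.3569  stride 1/|dx|=1.0353 1/|dy|=3.8637
    cross x-line → (7,2), t=0.7143 (wall)
  → r_1 = 0.7143
beam 2: φ=0°, α=30°
  d=(0.8660,0.5000)  start (6,2)  tX=0.7967 tY=0.7800  stride 1/|dx|=1.1547 1/|dy|=2.0000
    cross y-line → (6,3), t=0.7800
    cross x-line → (7,3), t=0.7967 (wall)
  → r_2 = 0.7967
beam 3: φ=45°, α=75°
  d=(0.2588,0.9659)  start (6,2)  tX=2.6660 tY=0.4038  stride 1/|dx|=3.8637 1/|dy|=1.0353
    cross y-line → (6,3), t=0.4038
    cross y-line → (6,4), t=1.4390 (wall)
  → r_3 = 1.4390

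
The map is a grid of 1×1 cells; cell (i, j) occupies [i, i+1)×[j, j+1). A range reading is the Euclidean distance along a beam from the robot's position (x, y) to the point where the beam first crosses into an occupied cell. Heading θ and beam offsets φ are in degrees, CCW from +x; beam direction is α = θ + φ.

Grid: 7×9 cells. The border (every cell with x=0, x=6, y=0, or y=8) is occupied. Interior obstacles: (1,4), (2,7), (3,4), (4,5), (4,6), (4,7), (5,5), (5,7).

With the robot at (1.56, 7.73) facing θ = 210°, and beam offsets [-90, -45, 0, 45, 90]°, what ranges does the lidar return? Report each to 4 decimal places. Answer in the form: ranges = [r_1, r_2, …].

beam 1: φ=-90°, α=120°
  direction (-0.5000, 0.8660); cell (1,7); t to first gridline: x 1.1200, y 0.3118 (then +2.0000 / +1.1547)
    (1,8) via y @ 0.3118  # hit
  → r_1 = 0.3118
beam 2: φ=-45°, α=165°
  direction (-0.9659, 0.2588); cell (1,7); t to first gridline: x 0.5798, y 1.0432 (then +1.0353 / +3.8637)
    (0,7) via x @ 0.5798  # hit
  → r_2 = 0.5798
beam 3: φ=0°, α=210°
  direction (-0.8660, -0.5000); cell (1,7); t to first gridline: x 0.6466, y 1.4600 (then +1.1547 / +2.0000)
    (0,7) via x @ 0.6466  # hit
  → r_3 = 0.6466
beam 4: φ=45°, α=255°
  direction (-0.2588, -0.9659); cell (1,7); t to first gridline: x 2.1637, y 0.7558 (then +3.8637 / +1.0353)
    (1,6) via y @ 0.7558
    (1,5) via y @ 1.7910
    (0,5) via x @ 2.1637  # hit
  → r_4 = 2.1637
beam 5: φ=90°, α=300°
  direction (0.5000, -0.8660); cell (1,7); t to first gridline: x 0.8800, y 0.8429 (then +2.0000 / +1.1547)
    (1,6) via y @ 0.8429
    (2,6) via x @ 0.8800
    (2,5) via y @ 1.9976
    (3,5) via x @ 2.8800
    (3,4) via y @ 3.1523  # hit
  → r_5 = 3.1523

ranges = [0.3118, 0.5798, 0.6466, 2.1637, 3.1523]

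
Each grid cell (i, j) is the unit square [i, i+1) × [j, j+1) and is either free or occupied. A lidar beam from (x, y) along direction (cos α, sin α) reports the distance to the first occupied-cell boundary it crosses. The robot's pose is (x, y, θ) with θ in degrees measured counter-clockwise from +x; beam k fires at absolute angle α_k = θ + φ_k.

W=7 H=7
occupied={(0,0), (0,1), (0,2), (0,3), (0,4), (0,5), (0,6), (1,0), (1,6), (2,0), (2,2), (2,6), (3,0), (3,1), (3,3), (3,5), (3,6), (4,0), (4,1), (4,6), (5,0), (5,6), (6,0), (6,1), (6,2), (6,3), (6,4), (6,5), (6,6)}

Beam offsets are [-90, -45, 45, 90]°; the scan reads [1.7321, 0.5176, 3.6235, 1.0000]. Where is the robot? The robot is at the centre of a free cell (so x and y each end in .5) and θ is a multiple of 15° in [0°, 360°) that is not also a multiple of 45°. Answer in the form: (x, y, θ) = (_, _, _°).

The pose lattice has 20·16 = 320 candidates. Test each by forward raycasting.
  (5.5, 5.5, 120°): beam 1 = 0.5774 ≠ 1.7321 ✗
  (2.5, 3.5, 120°): beam 1 = 0.5774 ≠ 1.7321 ✗
  (4.5, 4.5, 150°): beam 2 = 1.5529 ≠ 0.5176 ✗
  …
  (1.5, 2.5, 30°): r_1=1.7321, r_2=0.5176, r_3=3.6235, r_4=1.0000 — all match ✓
Unique over the lattice → pose = (1.5, 2.5, 30°).

(x, y, θ) = (1.5, 2.5, 30°)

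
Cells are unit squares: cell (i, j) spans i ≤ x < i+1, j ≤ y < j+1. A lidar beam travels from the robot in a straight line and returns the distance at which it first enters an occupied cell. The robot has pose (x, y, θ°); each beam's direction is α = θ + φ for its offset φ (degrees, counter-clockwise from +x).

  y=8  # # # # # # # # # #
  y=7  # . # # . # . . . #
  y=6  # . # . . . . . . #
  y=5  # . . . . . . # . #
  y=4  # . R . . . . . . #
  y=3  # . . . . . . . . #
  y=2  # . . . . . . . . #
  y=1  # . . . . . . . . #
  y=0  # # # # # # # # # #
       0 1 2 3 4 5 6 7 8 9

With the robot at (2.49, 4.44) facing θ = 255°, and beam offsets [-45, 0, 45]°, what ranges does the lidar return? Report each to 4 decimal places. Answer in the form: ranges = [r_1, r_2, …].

beam 1: φ=-45°, α=210°
  direction (-0.8660, -0.5000); cell (2,4); t to first gridline: x 0.5658, y 0.8800 (then +1.1547 / +2.0000)
    (1,4) via x @ 0.5658
    (1,3) via y @ 0.8800
    (0,3) via x @ 1.7205  # hit
  → r_1 = 1.7205
beam 2: φ=0°, α=255°
  direction (-0.2588, -0.9659); cell (2,4); t to first gridline: x 1.8932, y 0.4555 (then +3.8637 / +1.0353)
    (2,3) via y @ 0.4555
    (2,2) via y @ 1.4908
    (1,2) via x @ 1.8932
    (1,1) via y @ 2.5261
    (1,0) via y @ 3.5614  # hit
  → r_2 = 3.5614
beam 3: φ=45°, α=300°
  direction (0.5000, -0.8660); cell (2,4); t to first gridline: x 1.0200, y 0.5081 (then +2.0000 / +1.1547)
    (2,3) via y @ 0.5081
    (3,3) via x @ 1.0200
    (3,2) via y @ 1.6628
    (3,1) via y @ 2.8175
    (4,1) via x @ 3.0200
    (4,0) via y @ 3.9722  # hit
  → r_3 = 3.9722

ranges = [1.7205, 3.5614, 3.9722]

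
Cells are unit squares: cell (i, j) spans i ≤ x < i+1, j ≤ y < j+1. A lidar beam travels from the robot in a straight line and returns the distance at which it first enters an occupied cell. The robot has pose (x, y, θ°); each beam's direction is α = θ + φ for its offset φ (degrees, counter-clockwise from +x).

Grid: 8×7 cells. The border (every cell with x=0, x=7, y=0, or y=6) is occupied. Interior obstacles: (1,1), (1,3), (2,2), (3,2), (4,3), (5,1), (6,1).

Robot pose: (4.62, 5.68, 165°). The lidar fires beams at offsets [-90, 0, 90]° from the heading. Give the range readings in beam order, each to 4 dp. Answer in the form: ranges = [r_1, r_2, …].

beam 1: φ=-90°, α=75°
  d=(0.2588,0.9659)  start (4,5)  tX=1.4682 tY=0.3313  stride 1/|dx|=3.8637 1/|dy|=1.0353
    cross y-line → (4,6), t=0.3313 (wall)
  → r_1 = 0.3313
beam 2: φ=0°, α=165°
  d=(-0.9659,0.2588)  start (4,5)  tX=0.6419 tY=1.2364  stride 1/|dx|=1.0353 1/|dy|=3.8637
    cross x-line → (3,5), t=0.6419
    cross y-line → (3,6), t=1.2364 (wall)
  → r_2 = 1.2364
beam 3: φ=90°, α=255°
  d=(-0.2588,-0.9659)  start (4,5)  tX=2.3955 tY=0.7040  stride 1/|dx|=3.8637 1/|dy|=1.0353
    cross y-line → (4,4), t=0.7040
    cross y-line → (4,3), t=1.7393 (wall)
  → r_3 = 1.7393

ranges = [0.3313, 1.2364, 1.7393]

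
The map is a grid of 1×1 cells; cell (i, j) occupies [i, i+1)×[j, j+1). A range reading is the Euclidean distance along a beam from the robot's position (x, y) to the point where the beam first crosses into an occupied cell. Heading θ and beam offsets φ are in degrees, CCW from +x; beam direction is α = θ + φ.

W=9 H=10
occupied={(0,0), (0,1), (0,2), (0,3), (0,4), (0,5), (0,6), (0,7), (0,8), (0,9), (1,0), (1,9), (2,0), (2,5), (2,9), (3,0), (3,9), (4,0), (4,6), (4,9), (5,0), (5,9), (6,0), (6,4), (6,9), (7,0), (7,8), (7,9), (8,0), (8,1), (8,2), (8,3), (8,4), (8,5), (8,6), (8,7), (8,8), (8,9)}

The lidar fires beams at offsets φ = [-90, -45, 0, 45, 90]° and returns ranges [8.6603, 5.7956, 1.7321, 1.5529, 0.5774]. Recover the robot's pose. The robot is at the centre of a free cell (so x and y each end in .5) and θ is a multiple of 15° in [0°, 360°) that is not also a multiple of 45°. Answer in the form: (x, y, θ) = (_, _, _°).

(x, y, θ) = (2.5, 1.5, 150°)

Candidates: 52 free-cell centres × 16 headings = 832 poses. Raycast each; keep the one whose scan matches to 4 dp.
  (5.5, 3.5, 165°): beam 1 = 5.6940 ≠ 8.6603 ✗
  (7.5, 1.5, 240°): beam 1 = 7.5056 ≠ 8.6603 ✗
  (7.5, 4.5, 15°): beam 1 = 1.9319 ≠ 8.6603 ✗
  (5.5, 8.5, 345°): beam 1 = 1.9319 ≠ 8.6603 ✗
  (6.5, 6.5, 330°): beam 1 = 6.3509 ≠ 8.6603 ✗
  …
  (2.5, 1.5, 150°): r_1=8.6603, r_2=5.7956, r_3=1.7321, r_4=1.5529, r_5=0.5774 — all match ✓
Unique over the lattice → pose = (2.5, 1.5, 150°).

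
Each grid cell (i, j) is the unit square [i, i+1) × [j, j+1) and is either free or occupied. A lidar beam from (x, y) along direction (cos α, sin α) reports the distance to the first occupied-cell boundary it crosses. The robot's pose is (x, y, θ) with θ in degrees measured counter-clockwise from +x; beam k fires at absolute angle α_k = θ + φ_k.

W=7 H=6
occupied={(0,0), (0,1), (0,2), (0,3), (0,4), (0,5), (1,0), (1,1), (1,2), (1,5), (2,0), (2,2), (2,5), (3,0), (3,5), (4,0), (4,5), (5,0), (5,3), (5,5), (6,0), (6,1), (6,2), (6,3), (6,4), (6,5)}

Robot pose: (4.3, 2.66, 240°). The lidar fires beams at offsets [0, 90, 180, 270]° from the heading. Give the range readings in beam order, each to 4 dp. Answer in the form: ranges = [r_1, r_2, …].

beam 1: φ=0°, α=240°
  direction (-0.5000, -0.8660); cell (4,2); t to first gridline: x 0.6000, y 0.7621 (then +2.0000 / +1.1547)
    (3,2) via x @ 0.6000
    (3,1) via y @ 0.7621
    (3,0) via y @ 1.9168  # hit
  → r_1 = 1.9168
beam 2: φ=90°, α=330°
  direction (0.8660, -0.5000); cell (4,2); t to first gridline: x 0.8083, y 1.3200 (then +1.1547 / +2.0000)
    (5,2) via x @ 0.8083
    (5,1) via y @ 1.3200
    (6,1) via x @ 1.9630  # hit
  → r_2 = 1.9630
beam 3: φ=180°, α=60°
  direction (0.5000, 0.8660); cell (4,2); t to first gridline: x 1.4000, y 0.3926 (then +2.0000 / +1.1547)
    (4,3) via y @ 0.3926
    (5,3) via x @ 1.4000  # hit
  → r_3 = 1.4000
beam 4: φ=270°, α=150°
  direction (-0.8660, 0.5000); cell (4,2); t to first gridline: x 0.3464, y 0.6800 (then +1.1547 / +2.0000)
    (3,2) via x @ 0.3464
    (3,3) via y @ 0.6800
    (2,3) via x @ 1.5011
    (1,3) via x @ 2.6558
    (1,4) via y @ 2.6800
    (0,4) via x @ 3.8105  # hit
  → r_4 = 3.8105

ranges = [1.9168, 1.9630, 1.4000, 3.8105]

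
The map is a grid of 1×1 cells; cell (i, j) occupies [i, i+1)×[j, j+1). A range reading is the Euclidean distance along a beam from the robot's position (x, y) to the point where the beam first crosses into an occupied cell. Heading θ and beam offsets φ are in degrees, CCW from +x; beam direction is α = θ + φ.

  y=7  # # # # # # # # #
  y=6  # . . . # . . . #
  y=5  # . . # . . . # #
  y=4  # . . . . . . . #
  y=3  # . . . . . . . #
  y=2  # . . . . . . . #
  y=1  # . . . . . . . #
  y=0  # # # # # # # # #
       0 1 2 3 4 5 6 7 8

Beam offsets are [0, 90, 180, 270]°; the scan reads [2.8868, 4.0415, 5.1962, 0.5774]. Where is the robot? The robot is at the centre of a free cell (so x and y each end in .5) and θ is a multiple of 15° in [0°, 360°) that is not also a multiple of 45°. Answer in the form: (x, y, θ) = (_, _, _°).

Candidates: 39 free-cell centres × 16 headings = 624 poses. Raycast each; keep the one whose scan matches to 4 dp.
  (7.5, 4.5, 345°): beam 1 = 0.5176 ≠ 2.8868 ✗
  (6.5, 3.5, 75°): beam 1 = 1.9319 ≠ 2.8868 ✗
  (2.5, 3.5, 30°): beam 1 = 6.3509 ≠ 2.8868 ✗
  (4.5, 3.5, 330°): beam 1 = 4.0415 ≠ 2.8868 ✗
  …
  (3.5, 4.5, 150°): r_1=2.8868, r_2=4.0415, r_3=5.1962, r_4=0.5774 — all match ✓
Unique over the lattice → pose = (3.5, 4.5, 150°).

(x, y, θ) = (3.5, 4.5, 150°)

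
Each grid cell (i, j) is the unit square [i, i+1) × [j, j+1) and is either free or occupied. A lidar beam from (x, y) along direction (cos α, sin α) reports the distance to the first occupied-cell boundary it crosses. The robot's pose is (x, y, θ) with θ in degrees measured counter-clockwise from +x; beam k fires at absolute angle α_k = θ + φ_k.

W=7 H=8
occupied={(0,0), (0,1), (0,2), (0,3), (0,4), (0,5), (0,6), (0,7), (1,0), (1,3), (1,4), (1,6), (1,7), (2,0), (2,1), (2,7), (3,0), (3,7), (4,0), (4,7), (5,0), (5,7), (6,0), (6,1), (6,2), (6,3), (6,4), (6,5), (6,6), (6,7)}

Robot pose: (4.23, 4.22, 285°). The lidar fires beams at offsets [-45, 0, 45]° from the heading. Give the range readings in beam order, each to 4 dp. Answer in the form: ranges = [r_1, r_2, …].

ranges = [2.5634, 3.3336, 2.0438]

beam 1: φ=-45°, α=240°
  direction (-0.5000, -0.8660); cell (4,4); t to first gridline: x 0.4600, y 0.2540 (then +2.0000 / +1.1547)
    (4,3) via y @ 0.2540
    (3,3) via x @ 0.4600
    (3,2) via y @ 1.4087
    (2,2) via x @ 2.4600
    (2,1) via y @ 2.5634  # hit
  → r_1 = 2.5634
beam 2: φ=0°, α=285°
  direction (0.2588, -0.9659); cell (4,4); t to first gridline: x 2.9751, y 0.2278 (then +3.8637 / +1.0353)
    (4,3) via y @ 0.2278
    (4,2) via y @ 1.2630
    (4,1) via y @ 2.2983
    (5,1) via x @ 2.9751
    (5,0) via y @ 3.3336  # hit
  → r_2 = 3.3336
beam 3: φ=45°, α=330°
  direction (0.8660, -0.5000); cell (4,4); t to first gridline: x 0.8891, y 0.4400 (then +1.1547 / +2.0000)
    (4,3) via y @ 0.4400
    (5,3) via x @ 0.8891
    (6,3) via x @ 2.0438  # hit
  → r_3 = 2.0438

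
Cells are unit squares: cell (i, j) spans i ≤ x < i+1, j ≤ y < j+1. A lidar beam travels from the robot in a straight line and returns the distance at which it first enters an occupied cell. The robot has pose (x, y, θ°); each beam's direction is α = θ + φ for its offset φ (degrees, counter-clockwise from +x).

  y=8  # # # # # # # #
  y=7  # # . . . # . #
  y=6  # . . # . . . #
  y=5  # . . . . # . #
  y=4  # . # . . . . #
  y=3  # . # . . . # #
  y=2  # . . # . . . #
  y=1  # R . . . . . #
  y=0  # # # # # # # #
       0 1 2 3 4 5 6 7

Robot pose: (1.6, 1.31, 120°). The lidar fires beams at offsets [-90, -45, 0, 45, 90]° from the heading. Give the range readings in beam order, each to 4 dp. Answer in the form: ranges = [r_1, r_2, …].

beam 1: φ=-90°, α=30°
  d=(0.8660,0.5000)  start (1,1)  tX=0.4619 tY=1.3800  stride 1/|dx|=1.1547 1/|dy|=2.0000
    cross x-line → (2,1), t=0.4619
    cross y-line → (2,2), t=1.3800
    cross x-line → (3,2), t=1.6166 (wall)
  → r_1 = 1.6166
beam 2: φ=-45°, α=75°
  d=(0.2588,0.9659)  start (1,1)  tX=1.5455 tY=0.7143  stride 1/|dx|=3.8637 1/|dy|=1.0353
    cross y-line → (1,2), t=0.7143
    cross x-line → (2,2), t=1.5455
    cross y-line → (2,3), t=1.7496 (wall)
  → r_2 = 1.7496
beam 3: φ=0°, α=120°
  d=(-0.5000,0.8660)  start (1,1)  tX=1.2000 tY=0.7967  stride 1/|dx|=2.0000 1/|dy|=1.1547
    cross y-line → (1,2), t=0.7967
    cross x-line → (0,2), t=1.2000 (wall)
  → r_3 = 1.2000
beam 4: φ=45°, α=165°
  d=(-0.9659,0.2588)  start (1,1)  tX=0.6212 tY=2.6660  stride 1/|dx|=1.0353 1/|dy|=3.8637
    cross x-line → (0,1), t=0.6212 (wall)
  → r_4 = 0.6212
beam 5: φ=90°, α=210°
  d=(-0.8660,-0.5000)  start (1,1)  tX=0.6928 tY=0.6200  stride 1/|dx|=1.1547 1/|dy|=2.0000
    cross y-line → (1,0), t=0.6200 (wall)
  → r_5 = 0.6200

ranges = [1.6166, 1.7496, 1.2000, 0.6212, 0.6200]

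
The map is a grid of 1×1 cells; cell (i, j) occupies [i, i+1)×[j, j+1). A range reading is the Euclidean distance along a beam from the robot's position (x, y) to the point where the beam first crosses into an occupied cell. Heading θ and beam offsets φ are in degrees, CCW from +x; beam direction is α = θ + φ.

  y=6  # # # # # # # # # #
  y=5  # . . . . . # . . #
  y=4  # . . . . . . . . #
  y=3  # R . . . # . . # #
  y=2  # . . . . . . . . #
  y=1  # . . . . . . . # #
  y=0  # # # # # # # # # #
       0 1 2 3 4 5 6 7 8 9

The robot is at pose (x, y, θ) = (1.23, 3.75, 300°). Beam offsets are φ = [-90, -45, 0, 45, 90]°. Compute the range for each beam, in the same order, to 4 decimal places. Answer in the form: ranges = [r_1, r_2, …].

beam 1: φ=-90°, α=210°
  direction (-0.8660, -0.5000); cell (1,3); t to first gridline: x 0.2656, y 1.5000 (then +1.1547 / +2.0000)
    (0,3) via x @ 0.2656  # hit
  → r_1 = 0.2656
beam 2: φ=-45°, α=255°
  direction (-0.2588, -0.9659); cell (1,3); t to first gridline: x 0.8887, y 0.7765 (then +3.8637 / +1.0353)
    (1,2) via y @ 0.7765
    (0,2) via x @ 0.8887  # hit
  → r_2 = 0.8887
beam 3: φ=0°, α=300°
  direction (0.5000, -0.8660); cell (1,3); t to first gridline: x 1.5400, y 0.8660 (then +2.0000 / +1.1547)
    (1,2) via y @ 0.8660
    (2,2) via x @ 1.5400
    (2,1) via y @ 2.0207
    (2,0) via y @ 3.1754  # hit
  → r_3 = 3.1754
beam 4: φ=45°, α=345°
  direction (0.9659, -0.2588); cell (1,3); t to first gridline: x 0.7972, y 2.8978 (then +1.0353 / +3.8637)
    (2,3) via x @ 0.7972
    (3,3) via x @ 1.8324
    (4,3) via x @ 2.8677
    (4,2) via y @ 2.8978
    (5,2) via x @ 3.9030
    (6,2) via x @ 4.9383
    (7,2) via x @ 5.9735
    (7,1) via y @ 6.7615
    (8,1) via x @ 7.0088  # hit
  → r_4 = 7.0088
beam 5: φ=90°, α=30°
  direction (0.8660, 0.5000); cell (1,3); t to first gridline: x 0.8891, y 0.5000 (then +1.1547 / +2.0000)
    (1,4) via y @ 0.5000
    (2,4) via x @ 0.8891
    (3,4) via x @ 2.0438
    (3,5) via y @ 2.5000
    (4,5) via x @ 3.1985
    (5,5) via x @ 4.3532
    (5,6) via y @ 4.5000  # hit
  → r_5 = 4.5000

ranges = [0.2656, 0.8887, 3.1754, 7.0088, 4.5000]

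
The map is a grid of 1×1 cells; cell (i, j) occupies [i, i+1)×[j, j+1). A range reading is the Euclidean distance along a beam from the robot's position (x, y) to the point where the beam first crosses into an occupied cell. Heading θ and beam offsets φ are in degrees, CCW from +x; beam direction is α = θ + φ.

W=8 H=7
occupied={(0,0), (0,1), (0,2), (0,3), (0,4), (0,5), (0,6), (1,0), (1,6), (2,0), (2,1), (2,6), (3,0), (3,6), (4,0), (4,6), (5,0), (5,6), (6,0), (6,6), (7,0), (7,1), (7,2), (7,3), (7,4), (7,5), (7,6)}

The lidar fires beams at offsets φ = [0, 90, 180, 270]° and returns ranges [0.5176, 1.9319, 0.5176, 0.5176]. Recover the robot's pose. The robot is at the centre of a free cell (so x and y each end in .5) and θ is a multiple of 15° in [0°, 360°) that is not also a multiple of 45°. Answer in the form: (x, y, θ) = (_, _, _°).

Candidates: 29 free-cell centres × 16 headings = 464 poses. Raycast each; keep the one whose scan matches to 4 dp.
  (3.5, 4.5, 75°): beam 1 = 1.5529 ≠ 0.5176 ✗
  (2.5, 3.5, 240°): beam 1 = 2.8868 ≠ 0.5176 ✗
  (3.5, 1.5, 255°): beam 3 = 4.6587 ≠ 0.5176 ✗
  (6.5, 2.5, 15°): beam 2 = 3.6235 ≠ 1.9319 ✗
  (4.5, 2.5, 75°): beam 1 = 3.6235 ≠ 0.5176 ✗
  …
  (1.5, 1.5, 15°): r_1=0.5176, r_2=1.9319, r_3=0.5176, r_4=0.5176 — all match ✓
Only this pose fits every beam.

(x, y, θ) = (1.5, 1.5, 15°)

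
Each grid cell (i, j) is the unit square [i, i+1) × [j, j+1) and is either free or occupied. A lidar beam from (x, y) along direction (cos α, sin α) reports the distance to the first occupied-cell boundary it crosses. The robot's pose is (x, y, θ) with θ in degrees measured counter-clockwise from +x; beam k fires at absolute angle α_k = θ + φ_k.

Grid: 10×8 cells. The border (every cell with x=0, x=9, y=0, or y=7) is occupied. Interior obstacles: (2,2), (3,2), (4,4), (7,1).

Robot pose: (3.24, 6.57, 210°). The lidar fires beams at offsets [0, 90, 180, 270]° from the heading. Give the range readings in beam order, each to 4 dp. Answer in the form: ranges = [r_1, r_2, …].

ranges = [2.5865, 1.8129, 0.8600, 0.4965]

beam 1: φ=0°, α=210°
  dir = (cos 210°, sin 210°) = (-0.8660, -0.5000); from cell (3,6)
  next x-line at t=0.2771, next y-line at t=1.1400; Δt_x=1.1547, Δt_y=2.0000
    x: enter (2,6) at t=0.2771
    y: enter (2,5) at t=1.1400
    x: enter (1,5) at t=1.4318
    x: enter (0,5) at t=2.5865 ← occupied
  → r_1 = 2.5865
beam 2: φ=90°, α=300°
  dir = (cos 300°, sin 300°) = (0.5000, -0.8660); from cell (3,6)
  next x-line at t=1.5200, next y-line at t=0.6582; Δt_x=2.0000, Δt_y=1.1547
    y: enter (3,5) at t=0.6582
    x: enter (4,5) at t=1.5200
    y: enter (4,4) at t=1.8129 ← occupied
  → r_2 = 1.8129
beam 3: φ=180°, α=30°
  dir = (cos 30°, sin 30°) = (0.8660, 0.5000); from cell (3,6)
  next x-line at t=0.8776, next y-line at t=0.8600; Δt_x=1.1547, Δt_y=2.0000
    y: enter (3,7) at t=0.8600 ← occupied
  → r_3 = 0.8600
beam 4: φ=270°, α=120°
  dir = (cos 120°, sin 120°) = (-0.5000, 0.8660); from cell (3,6)
  next x-line at t=0.4800, next y-line at t=0.4965; Δt_x=2.0000, Δt_y=1.1547
    x: enter (2,6) at t=0.4800
    y: enter (2,7) at t=0.4965 ← occupied
  → r_4 = 0.4965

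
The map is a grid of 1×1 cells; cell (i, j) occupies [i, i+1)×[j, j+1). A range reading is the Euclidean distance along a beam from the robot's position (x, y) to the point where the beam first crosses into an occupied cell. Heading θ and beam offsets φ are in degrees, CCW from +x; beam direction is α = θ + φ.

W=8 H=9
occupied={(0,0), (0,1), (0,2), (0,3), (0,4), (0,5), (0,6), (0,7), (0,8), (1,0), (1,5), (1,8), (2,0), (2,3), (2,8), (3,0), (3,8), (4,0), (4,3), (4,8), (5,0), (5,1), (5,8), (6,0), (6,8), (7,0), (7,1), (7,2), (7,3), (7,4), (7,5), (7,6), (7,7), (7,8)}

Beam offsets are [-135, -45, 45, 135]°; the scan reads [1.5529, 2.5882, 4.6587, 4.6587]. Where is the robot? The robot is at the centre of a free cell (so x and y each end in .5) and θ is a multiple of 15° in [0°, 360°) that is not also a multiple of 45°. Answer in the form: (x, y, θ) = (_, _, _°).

Enumerate (i+0.5, j+0.5, θ) over the 38 free cells and 16 admissible headings. For each, cast all 4 beams and compare to the given ranges.
  (3.5, 3.5, 60°): beam 1 = 2.5882 ≠ 1.5529 ✗
  (2.5, 1.5, 75°): beam 1 = 0.5774 ≠ 1.5529 ✗
  (1.5, 7.5, 210°): beam 1 = 0.5176 ≠ 1.5529 ✗
  (3.5, 7.5, 255°): beam 1 = 0.5774 ≠ 1.5529 ✗
  …
  (5.5, 5.5, 150°): r_1=1.5529, r_2=2.5882, r_3=4.6587, r_4=4.6587 — all match ✓
Unique over the lattice → pose = (5.5, 5.5, 150°).

(x, y, θ) = (5.5, 5.5, 150°)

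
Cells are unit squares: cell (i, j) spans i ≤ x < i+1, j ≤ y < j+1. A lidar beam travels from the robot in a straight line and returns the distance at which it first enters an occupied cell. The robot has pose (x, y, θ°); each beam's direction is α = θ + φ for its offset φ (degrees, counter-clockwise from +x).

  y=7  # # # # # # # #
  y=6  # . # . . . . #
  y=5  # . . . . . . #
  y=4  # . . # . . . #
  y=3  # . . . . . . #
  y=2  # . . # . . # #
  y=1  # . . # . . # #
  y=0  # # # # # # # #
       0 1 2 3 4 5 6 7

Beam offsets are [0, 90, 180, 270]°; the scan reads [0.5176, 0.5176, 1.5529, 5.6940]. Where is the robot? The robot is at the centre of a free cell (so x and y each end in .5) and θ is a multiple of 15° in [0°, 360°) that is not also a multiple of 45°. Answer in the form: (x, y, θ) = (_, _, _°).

The pose lattice has 30·16 = 480 candidates. Test each by forward raycasting.
  (5.5, 5.5, 30°): beam 1 = 1.7321 ≠ 0.5176 ✗
  (1.5, 2.5, 345°): beam 1 = 1.5529 ≠ 0.5176 ✗
  (5.5, 1.5, 285°): beam 3 = 5.6940 ≠ 1.5529 ✗
  (6.5, 3.5, 120°): beam 1 = 4.0415 ≠ 0.5176 ✗
  …
  (4.5, 1.5, 165°): r_1=0.5176, r_2=0.5176, r_3=1.5529, r_4=5.6940 — all match ✓
Unique over the lattice → pose = (4.5, 1.5, 165°).

(x, y, θ) = (4.5, 1.5, 165°)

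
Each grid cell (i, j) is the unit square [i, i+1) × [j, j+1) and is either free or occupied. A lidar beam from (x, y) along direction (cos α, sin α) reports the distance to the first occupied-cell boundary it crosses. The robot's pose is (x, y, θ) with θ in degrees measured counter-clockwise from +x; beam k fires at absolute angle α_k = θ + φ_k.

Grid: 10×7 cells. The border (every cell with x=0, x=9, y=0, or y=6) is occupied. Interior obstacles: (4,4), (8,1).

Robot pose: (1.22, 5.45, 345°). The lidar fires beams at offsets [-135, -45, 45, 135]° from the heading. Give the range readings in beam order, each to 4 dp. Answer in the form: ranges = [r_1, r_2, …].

beam 1: φ=-135°, α=210°
  direction (-0.8660, -0.5000); cell (1,5); t to first gridline: x 0.2540, y 0.9000 (then +1.1547 / +2.0000)
    (0,5) via x @ 0.2540  # hit
  → r_1 = 0.2540
beam 2: φ=-45°, α=300°
  direction (0.5000, -0.8660); cell (1,5); t to first gridline: x 1.5600, y 0.5196 (then +2.0000 / +1.1547)
    (1,4) via y @ 0.5196
    (2,4) via x @ 1.5600
    (2,3) via y @ 1.6743
    (2,2) via y @ 2.8290
    (3,2) via x @ 3.5600
    (3,1) via y @ 3.9837
    (3,0) via y @ 5.1384  # hit
  → r_2 = 5.1384
beam 3: φ=45°, α=30°
  direction (0.8660, 0.5000); cell (1,5); t to first gridline: x 0.9007, y 1.1000 (then +1.1547 / +2.0000)
    (2,5) via x @ 0.9007
    (2,6) via y @ 1.1000  # hit
  → r_3 = 1.1000
beam 4: φ=135°, α=120°
  direction (-0.5000, 0.8660); cell (1,5); t to first gridline: x 0.4400, y 0.6351 (then +2.0000 / +1.1547)
    (0,5) via x @ 0.4400  # hit
  → r_4 = 0.4400

ranges = [0.2540, 5.1384, 1.1000, 0.4400]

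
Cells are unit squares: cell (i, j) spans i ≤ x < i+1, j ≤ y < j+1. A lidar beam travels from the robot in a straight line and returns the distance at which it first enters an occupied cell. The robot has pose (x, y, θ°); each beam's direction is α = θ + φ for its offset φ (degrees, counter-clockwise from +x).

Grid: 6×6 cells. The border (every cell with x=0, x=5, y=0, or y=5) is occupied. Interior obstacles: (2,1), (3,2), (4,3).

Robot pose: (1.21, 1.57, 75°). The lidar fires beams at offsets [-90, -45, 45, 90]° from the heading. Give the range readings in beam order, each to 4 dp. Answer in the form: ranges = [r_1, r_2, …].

ranges = [0.8179, 2.0669, 0.4200, 0.2174]

beam 1: φ=-90°, α=345°
  direction (0.9659, -0.2588); cell (1,1); t to first gridline: x 0.8179, y 2.2023 (then +1.0353 / +3.8637)
    (2,1) via x @ 0.8179  # hit
  → r_1 = 0.8179
beam 2: φ=-45°, α=30°
  direction (0.8660, 0.5000); cell (1,1); t to first gridline: x 0.9122, y 0.8600 (then +1.1547 / +2.0000)
    (1,2) via y @ 0.8600
    (2,2) via x @ 0.9122
    (3,2) via x @ 2.0669  # hit
  → r_2 = 2.0669
beam 3: φ=45°, α=120°
  direction (-0.5000, 0.8660); cell (1,1); t to first gridline: x 0.4200, y 0.4965 (then +2.0000 / +1.1547)
    (0,1) via x @ 0.4200  # hit
  → r_3 = 0.4200
beam 4: φ=90°, α=165°
  direction (-0.9659, 0.2588); cell (1,1); t to first gridline: x 0.2174, y 1.6614 (then +1.0353 / +3.8637)
    (0,1) via x @ 0.2174  # hit
  → r_4 = 0.2174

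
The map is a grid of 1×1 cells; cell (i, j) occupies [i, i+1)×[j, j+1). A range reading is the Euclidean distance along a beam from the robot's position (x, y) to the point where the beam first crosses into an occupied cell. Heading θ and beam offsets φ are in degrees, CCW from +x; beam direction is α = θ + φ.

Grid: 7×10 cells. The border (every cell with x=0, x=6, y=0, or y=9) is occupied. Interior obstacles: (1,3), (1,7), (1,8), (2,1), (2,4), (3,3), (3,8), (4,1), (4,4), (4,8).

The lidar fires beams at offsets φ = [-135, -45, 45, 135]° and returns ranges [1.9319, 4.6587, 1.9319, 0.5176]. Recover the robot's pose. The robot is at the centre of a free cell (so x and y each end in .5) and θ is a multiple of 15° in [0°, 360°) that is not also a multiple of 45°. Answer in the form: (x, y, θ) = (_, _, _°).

Enumerate (i+0.5, j+0.5, θ) over the 30 free cells and 16 admissible headings. For each, cast all 4 beams and compare to the given ranges.
  (5.5, 1.5, 255°): beam 1 = 2.8868 ≠ 1.9319 ✗
  (4.5, 2.5, 300°): beam 1 = 2.5882 ≠ 1.9319 ✗
  (4.5, 6.5, 165°): beam 1 = 1.7321 ≠ 1.9319 ✗
  …
  (5.5, 6.5, 240°): r_1=1.9319, r_2=4.6587, r_3=1.9319, r_4=0.5176 — all match ✓
No second candidate reproduces the full scan.

(x, y, θ) = (5.5, 6.5, 240°)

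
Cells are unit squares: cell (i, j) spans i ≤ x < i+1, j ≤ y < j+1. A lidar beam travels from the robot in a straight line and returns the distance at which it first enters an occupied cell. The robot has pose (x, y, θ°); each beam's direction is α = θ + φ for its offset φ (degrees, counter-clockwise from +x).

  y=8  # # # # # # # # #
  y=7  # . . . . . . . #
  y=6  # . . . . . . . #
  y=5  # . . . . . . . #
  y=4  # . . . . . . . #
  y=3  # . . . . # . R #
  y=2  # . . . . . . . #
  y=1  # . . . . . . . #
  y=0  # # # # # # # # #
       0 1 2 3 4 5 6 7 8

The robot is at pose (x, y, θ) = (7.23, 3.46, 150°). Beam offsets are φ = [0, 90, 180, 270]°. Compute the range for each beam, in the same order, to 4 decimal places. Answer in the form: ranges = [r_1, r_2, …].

ranges = [7.1938, 2.8406, 0.8891, 1.5400]

beam 1: φ=0°, α=150°
  direction (-0.8660, 0.5000); cell (7,3); t to first gridline: x 0.2656, y 1.0800 (then +1.1547 / +2.0000)
    (6,3) via x @ 0.2656
    (6,4) via y @ 1.0800
    (5,4) via x @ 1.4203
    (4,4) via x @ 2.5750
    (4,5) via y @ 3.0800
    (3,5) via x @ 3.7297
    (2,5) via x @ 4.8844
    (2,6) via y @ 5.0800
    (1,6) via x @ 6.0391
    (1,7) via y @ 7.0800
    (0,7) via x @ 7.1938  # hit
  → r_1 = 7.1938
beam 2: φ=90°, α=240°
  direction (-0.5000, -0.8660); cell (7,3); t to first gridline: x 0.4600, y 0.5312 (then +2.0000 / +1.1547)
    (6,3) via x @ 0.4600
    (6,2) via y @ 0.5312
    (6,1) via y @ 1.6859
    (5,1) via x @ 2.4600
    (5,0) via y @ 2.8406  # hit
  → r_2 = 2.8406
beam 3: φ=180°, α=330°
  direction (0.8660, -0.5000); cell (7,3); t to first gridline: x 0.8891, y 0.9200 (then +1.1547 / +2.0000)
    (8,3) via x @ 0.8891  # hit
  → r_3 = 0.8891
beam 4: φ=270°, α=60°
  direction (0.5000, 0.8660); cell (7,3); t to first gridline: x 1.5400, y 0.6235 (then +2.0000 / +1.1547)
    (7,4) via y @ 0.6235
    (8,4) via x @ 1.5400  # hit
  → r_4 = 1.5400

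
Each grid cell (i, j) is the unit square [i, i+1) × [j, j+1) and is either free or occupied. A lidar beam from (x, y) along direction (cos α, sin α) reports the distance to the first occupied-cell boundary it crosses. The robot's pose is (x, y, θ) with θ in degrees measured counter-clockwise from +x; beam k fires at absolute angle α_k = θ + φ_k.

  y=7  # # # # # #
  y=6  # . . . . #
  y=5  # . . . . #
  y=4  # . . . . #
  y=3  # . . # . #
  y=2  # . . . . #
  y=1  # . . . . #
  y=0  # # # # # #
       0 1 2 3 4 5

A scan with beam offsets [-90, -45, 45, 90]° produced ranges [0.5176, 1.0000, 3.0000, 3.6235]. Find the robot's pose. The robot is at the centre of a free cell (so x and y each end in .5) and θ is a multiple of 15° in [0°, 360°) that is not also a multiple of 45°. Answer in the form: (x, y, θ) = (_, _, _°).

(x, y, θ) = (4.5, 5.5, 105°)

Enumerate (i+0.5, j+0.5, θ) over the 23 free cells and 16 admissible headings. For each, cast all 4 beams and compare to the given ranges.
  (2.5, 4.5, 300°): beam 1 = 1.7321 ≠ 0.5176 ✗
  (2.5, 5.5, 240°): beam 1 = 1.7321 ≠ 0.5176 ✗
  (2.5, 6.5, 285°): beam 1 = 1.5529 ≠ 0.5176 ✗
  …
  (4.5, 5.5, 105°): r_1=0.5176, r_2=1.0000, r_3=3.0000, r_4=3.6235 — all match ✓
Only this pose fits every beam.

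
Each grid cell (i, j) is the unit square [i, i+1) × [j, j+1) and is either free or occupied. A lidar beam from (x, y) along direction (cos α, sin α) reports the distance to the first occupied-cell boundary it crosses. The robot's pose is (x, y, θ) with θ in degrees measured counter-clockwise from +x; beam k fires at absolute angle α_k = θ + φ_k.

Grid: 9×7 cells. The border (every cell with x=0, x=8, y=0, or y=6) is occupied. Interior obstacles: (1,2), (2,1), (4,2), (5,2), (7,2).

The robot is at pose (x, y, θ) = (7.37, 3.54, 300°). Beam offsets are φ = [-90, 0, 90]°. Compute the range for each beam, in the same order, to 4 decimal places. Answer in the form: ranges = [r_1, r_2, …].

ranges = [1.5819, 0.6235, 0.7275]

beam 1: φ=-90°, α=210°
  dir = (cos 210°, sin 210°) = (-0.8660, -0.5000); from cell (7,3)
  next x-line at t=0.4272, next y-line at t=1.0800; Δt_x=1.1547, Δt_y=2.0000
    x: enter (6,3) at t=0.4272
    y: enter (6,2) at t=1.0800
    x: enter (5,2) at t=1.5819 ← occupied
  → r_1 = 1.5819
beam 2: φ=0°, α=300°
  dir = (cos 300°, sin 300°) = (0.5000, -0.8660); from cell (7,3)
  next x-line at t=1.2600, next y-line at t=0.6235; Δt_x=2.0000, Δt_y=1.1547
    y: enter (7,2) at t=0.6235 ← occupied
  → r_2 = 0.6235
beam 3: φ=90°, α=30°
  dir = (cos 30°, sin 30°) = (0.8660, 0.5000); from cell (7,3)
  next x-line at t=0.7275, next y-line at t=0.9200; Δt_x=1.1547, Δt_y=2.0000
    x: enter (8,3) at t=0.7275 ← occupied
  → r_3 = 0.7275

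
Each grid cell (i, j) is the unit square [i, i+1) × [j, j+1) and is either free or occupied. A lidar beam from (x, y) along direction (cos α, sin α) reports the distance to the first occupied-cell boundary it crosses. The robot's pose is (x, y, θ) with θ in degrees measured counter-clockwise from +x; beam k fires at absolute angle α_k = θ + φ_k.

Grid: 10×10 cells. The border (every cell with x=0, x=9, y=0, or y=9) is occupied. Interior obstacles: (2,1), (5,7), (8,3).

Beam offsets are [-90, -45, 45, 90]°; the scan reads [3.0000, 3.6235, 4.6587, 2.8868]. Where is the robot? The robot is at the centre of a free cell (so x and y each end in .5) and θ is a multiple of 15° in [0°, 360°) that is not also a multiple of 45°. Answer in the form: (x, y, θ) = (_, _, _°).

(x, y, θ) = (4.5, 4.5, 330°)

Enumerate (i+0.5, j+0.5, θ) over the 61 free cells and 16 admissible headings. For each, cast all 4 beams and compare to the given ranges.
  (1.5, 2.5, 15°): beam 1 = 1.5529 ≠ 3.0000 ✗
  (8.5, 7.5, 195°): beam 1 = 1.5529 ≠ 3.0000 ✗
  (3.5, 4.5, 150°): beam 2 = 4.6587 ≠ 3.6235 ✗
  …
  (4.5, 4.5, 330°): r_1=3.0000, r_2=3.6235, r_3=4.6587, r_4=2.8868 — all match ✓
No second candidate reproduces the full scan.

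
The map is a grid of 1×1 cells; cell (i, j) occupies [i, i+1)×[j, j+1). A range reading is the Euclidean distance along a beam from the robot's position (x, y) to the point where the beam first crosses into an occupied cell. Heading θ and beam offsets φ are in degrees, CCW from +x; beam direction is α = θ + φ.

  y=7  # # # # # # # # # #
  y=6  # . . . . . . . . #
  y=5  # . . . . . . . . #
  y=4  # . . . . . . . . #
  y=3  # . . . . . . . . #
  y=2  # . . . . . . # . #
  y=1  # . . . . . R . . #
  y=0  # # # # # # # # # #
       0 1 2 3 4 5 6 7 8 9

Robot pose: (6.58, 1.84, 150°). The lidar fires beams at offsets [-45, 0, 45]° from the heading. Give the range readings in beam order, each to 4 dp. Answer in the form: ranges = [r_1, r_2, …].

beam 1: φ=-45°, α=105°
  direction (-0.2588, 0.9659); cell (6,1); t to first gridline: x 2.2409, y 0.1656 (then +3.8637 / +1.0353)
    (6,2) via y @ 0.1656
    (6,3) via y @ 1.2009
    (6,4) via y @ 2.2362
    (5,4) via x @ 2.2409
    (5,5) via y @ 3.2715
    (5,6) via y @ 4.3067
    (5,7) via y @ 5.3420  # hit
  → r_1 = 5.3420
beam 2: φ=0°, α=150°
  direction (-0.8660, 0.5000); cell (6,1); t to first gridline: x 0.6697, y 0.3200 (then +1.1547 / +2.0000)
    (6,2) via y @ 0.3200
    (5,2) via x @ 0.6697
    (4,2) via x @ 1.8244
    (4,3) via y @ 2.3200
    (3,3) via x @ 2.9791
    (2,3) via x @ 4.1338
    (2,4) via y @ 4.3200
    (1,4) via x @ 5.2885
    (1,5) via y @ 6.3200
    (0,5) via x @ 6.4432  # hit
  → r_2 = 6.4432
beam 3: φ=45°, α=195°
  direction (-0.9659, -0.2588); cell (6,1); t to first gridline: x 0.6005, y 3.2455 (then +1.0353 / +3.8637)
    (5,1) via x @ 0.6005
    (4,1) via x @ 1.6357
    (3,1) via x @ 2.6710
    (3,0) via y @ 3.2455  # hit
  → r_3 = 3.2455

ranges = [5.3420, 6.4432, 3.2455]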